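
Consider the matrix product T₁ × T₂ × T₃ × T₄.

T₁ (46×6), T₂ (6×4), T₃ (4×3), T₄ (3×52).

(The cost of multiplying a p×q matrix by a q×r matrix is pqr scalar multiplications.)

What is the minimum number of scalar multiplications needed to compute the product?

8076

Adjacent pairs: T₁T₂ = 46·6·4 = 1104; T₂T₃ = 6·4·3 = 72; T₃T₄ = 4·3·52 = 624.
Length 3: T₁..T₃: k=1: 0+72+46·6·3=900; k=2: 1104+0+46·4·3=1656 → min 900 | T₂..T₄: k=2: 0+624+6·4·52=1872; k=3: 72+0+6·3·52=1008 → min 1008.
Length 4: T₁..T₄: k=1: 0+1008+46·6·52=15360; k=2: 1104+624+46·4·52=11296; k=3: 900+0+46·3·52=8076 → min 8076.
Optimal order: ((T₁ × (T₂ × T₃)) × T₄) with cost 8076.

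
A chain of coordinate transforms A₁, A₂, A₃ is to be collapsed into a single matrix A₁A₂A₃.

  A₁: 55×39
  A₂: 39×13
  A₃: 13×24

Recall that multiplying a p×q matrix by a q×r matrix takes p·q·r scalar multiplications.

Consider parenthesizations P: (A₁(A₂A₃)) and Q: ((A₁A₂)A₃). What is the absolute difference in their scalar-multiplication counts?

Order P = (A₁(A₂A₃)): (A₂A₃): 39×13 by 13×24 → 39×24, cost 39·13·24 = 12168; (A₁(A₂A₃)): 55×39 by 39×24 → 55×24, cost 55·39·24 = 51480; cumulative 63648. Total 63648.
Order Q = ((A₁A₂)A₃): (A₁A₂): 55×39 by 39×13 → 55×13, cost 55·39·13 = 27885; ((A₁A₂)A₃): 55×13 by 13×24 → 55×24, cost 55·13·24 = 17160; cumulative 45045. Total 45045.
Difference: |63648 − 45045| = 18603.

18603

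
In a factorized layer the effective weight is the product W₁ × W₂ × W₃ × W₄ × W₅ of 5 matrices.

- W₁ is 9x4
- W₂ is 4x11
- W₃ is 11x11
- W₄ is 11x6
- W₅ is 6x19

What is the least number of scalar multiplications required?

Adjacent pairs: W₁W₂ = 9·4·11 = 396; W₂W₃ = 4·11·11 = 484; W₃W₄ = 11·11·6 = 726; W₄W₅ = 11·6·19 = 1254.
Length 3: W₁..W₃: k=1: 0+484+9·4·11=880; k=2: 396+0+9·11·11=1485 → min 880 | W₂..W₄: k=2: 0+726+4·11·6=990; k=3: 484+0+4·11·6=748 → min 748 | W₃..W₅: k=3: 0+1254+11·11·19=3553; k=4: 726+0+11·6·19=1980 → min 1980.
Length 4: W₁..W₄: k=1: 0+748+9·4·6=964; k=2: 396+726+9·11·6=1716; k=3: 880+0+9·11·6=1474 → min 964 | W₂..W₅: k=2: 0+1980+4·11·19=2816; k=3: 484+1254+4·11·19=2574; k=4: 748+0+4·6·19=1204 → min 1204.
Length 5: W₁..W₅: k=1: 0+1204+9·4·19=1888; k=2: 396+1980+9·11·19=4257; k=3: 880+1254+9·11·19=4015; k=4: 964+0+9·6·19=1990 → min 1888.
Optimal order: (W₁ × (((W₂ × W₃) × W₄) × W₅)) with cost 1888.

1888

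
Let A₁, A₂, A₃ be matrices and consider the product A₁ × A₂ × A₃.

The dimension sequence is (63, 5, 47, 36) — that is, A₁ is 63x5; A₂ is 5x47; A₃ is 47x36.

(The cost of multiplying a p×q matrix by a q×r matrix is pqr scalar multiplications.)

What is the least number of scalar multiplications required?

Order (A₁ × (A₂ × A₃)): (A₂ × A₃): 5×47 by 47×36 → 5×36, cost 5·47·36 = 8460; (A₁ × (A₂ × A₃)): 63×5 by 5×36 → 63×36, cost 63·5·36 = 11340; cumulative 19800. Total 19800.
Order ((A₁ × A₂) × A₃): (A₁ × A₂): 63×5 by 5×47 → 63×47, cost 63·5·47 = 14805; ((A₁ × A₂) × A₃): 63×47 by 47×36 → 63×36, cost 63·47·36 = 106596; cumulative 121401. Total 121401.
Minimum: 19800.

19800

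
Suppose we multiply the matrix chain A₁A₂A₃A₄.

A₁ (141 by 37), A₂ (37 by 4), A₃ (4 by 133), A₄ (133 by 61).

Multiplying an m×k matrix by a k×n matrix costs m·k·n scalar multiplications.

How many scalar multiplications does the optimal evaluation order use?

Adjacent pairs: A₁A₂ = 141·37·4 = 20868; A₂A₃ = 37·4·133 = 19684; A₃A₄ = 4·133·61 = 32452.
Length 3: A₁..A₃: k=1: 0+19684+141·37·133=713545; k=2: 20868+0+141·4·133=95880 → min 95880 | A₂..A₄: k=2: 0+32452+37·4·61=41480; k=3: 19684+0+37·133·61=319865 → min 41480.
Length 4: A₁..A₄: k=1: 0+41480+141·37·61=359717; k=2: 20868+32452+141·4·61=87724; k=3: 95880+0+141·133·61=1239813 → min 87724.
Optimal order: ((A₁A₂)(A₃A₄)) with cost 87724.

87724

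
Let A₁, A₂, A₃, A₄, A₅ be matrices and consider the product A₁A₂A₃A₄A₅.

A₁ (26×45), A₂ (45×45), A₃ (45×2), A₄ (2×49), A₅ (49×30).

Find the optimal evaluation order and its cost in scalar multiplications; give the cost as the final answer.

10890

Adjacent pairs: A₁A₂ = 26·45·45 = 52650; A₂A₃ = 45·45·2 = 4050; A₃A₄ = 45·2·49 = 4410; A₄A₅ = 2·49·30 = 2940.
Length 3: A₁..A₃: k=1: 0+4050+26·45·2=6390; k=2: 52650+0+26·45·2=54990 → min 6390 | A₂..A₄: k=2: 0+4410+45·45·49=103635; k=3: 4050+0+45·2·49=8460 → min 8460 | A₃..A₅: k=3: 0+2940+45·2·30=5640; k=4: 4410+0+45·49·30=70560 → min 5640.
Length 4: A₁..A₄: k=1: 0+8460+26·45·49=65790; k=2: 52650+4410+26·45·49=114390; k=3: 6390+0+26·2·49=8938 → min 8938 | A₂..A₅: k=2: 0+5640+45·45·30=66390; k=3: 4050+2940+45·2·30=9690; k=4: 8460+0+45·49·30=74610 → min 9690.
Length 5: A₁..A₅: k=1: 0+9690+26·45·30=44790; k=2: 52650+5640+26·45·30=93390; k=3: 6390+2940+26·2·30=10890; k=4: 8938+0+26·49·30=47158 → min 10890.
Optimal parenthesization: ((A₁(A₂A₃))(A₄A₅)) with cost 10890.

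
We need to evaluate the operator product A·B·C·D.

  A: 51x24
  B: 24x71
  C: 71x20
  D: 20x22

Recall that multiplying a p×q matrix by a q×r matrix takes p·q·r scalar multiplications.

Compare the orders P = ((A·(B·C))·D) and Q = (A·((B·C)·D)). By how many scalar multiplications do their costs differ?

9432

Order P = ((A·(B·C))·D): (B·C): 24×71 by 71×20 → 24×20, cost 24·71·20 = 34080; (A·(B·C)): 51×24 by 24×20 → 51×20, cost 51·24·20 = 24480; cumulative 58560; ((A·(B·C))·D): 51×20 by 20×22 → 51×22, cost 51·20·22 = 22440; cumulative 81000. Total 81000.
Order Q = (A·((B·C)·D)): (B·C): 24×71 by 71×20 → 24×20, cost 24·71·20 = 34080; ((B·C)·D): 24×20 by 20×22 → 24×22, cost 24·20·22 = 10560; cumulative 44640; (A·((B·C)·D)): 51×24 by 24×22 → 51×22, cost 51·24·22 = 26928; cumulative 71568. Total 71568.
Difference: |81000 − 71568| = 9432.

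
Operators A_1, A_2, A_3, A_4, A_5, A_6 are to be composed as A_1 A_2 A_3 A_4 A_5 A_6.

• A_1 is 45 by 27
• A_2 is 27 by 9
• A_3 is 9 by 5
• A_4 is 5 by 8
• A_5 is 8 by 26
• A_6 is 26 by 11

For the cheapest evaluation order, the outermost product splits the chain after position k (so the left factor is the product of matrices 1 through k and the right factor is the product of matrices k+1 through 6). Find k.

3

Adjacent pairs: A_1A_2 = 45·27·9 = 10935; A_2A_3 = 27·9·5 = 1215; A_3A_4 = 9·5·8 = 360; A_4A_5 = 5·8·26 = 1040; A_5A_6 = 8·26·11 = 2288.
Length 3: A_1..A_3: k=1: 0+1215+45·27·5=7290; k=2: 10935+0+45·9·5=12960 → min 7290 | A_2..A_4: k=2: 0+360+27·9·8=2304; k=3: 1215+0+27·5·8=2295 → min 2295 | A_3..A_5: k=3: 0+1040+9·5·26=2210; k=4: 360+0+9·8·26=2232 → min 2210 | A_4..A_6: k=4: 0+2288+5·8·11=2728; k=5: 1040+0+5·26·11=2470 → min 2470.
Length 4: A_1..A_4: k=1: 0+2295+45·27·8=12015; k=2: 10935+360+45·9·8=14535; k=3: 7290+0+45·5·8=9090 → min 9090 | A_2..A_5: k=2: 0+2210+27·9·26=8528; k=3: 1215+1040+27·5·26=5765; k=4: 2295+0+27·8·26=7911 → min 5765 | A_3..A_6: k=3: 0+2470+9·5·11=2965; k=4: 360+2288+9·8·11=3440; k=5: 2210+0+9·26·11=4784 → min 2965.
Length 5: A_1..A_5: k=1: 0+5765+45·27·26=37355; k=2: 10935+2210+45·9·26=23675; k=3: 7290+1040+45·5·26=14180; k=4: 9090+0+45·8·26=18450 → min 14180 | A_2..A_6: k=2: 0+2965+27·9·11=5638; k=3: 1215+2470+27·5·11=5170; k=4: 2295+2288+27·8·11=6959; k=5: 5765+0+27·26·11=13487 → min 5170.
Top-level splits: k=1: (A_1..A_1)·(A_2..A_6) → 0+5170+45·27·11 = 18535; k=2: (A_1..A_2)·(A_3..A_6) → 10935+2965+45·9·11 = 18355; k=3: (A_1..A_3)·(A_4..A_6) → 7290+2470+45·5·11 = 12235; k=4: (A_1..A_4)·(A_5..A_6) → 9090+2288+45·8·11 = 15338; k=5: (A_1..A_5)·(A_6..A_6) → 14180+0+45·26·11 = 27050.
Best split is after A_3, i.e. k = 3.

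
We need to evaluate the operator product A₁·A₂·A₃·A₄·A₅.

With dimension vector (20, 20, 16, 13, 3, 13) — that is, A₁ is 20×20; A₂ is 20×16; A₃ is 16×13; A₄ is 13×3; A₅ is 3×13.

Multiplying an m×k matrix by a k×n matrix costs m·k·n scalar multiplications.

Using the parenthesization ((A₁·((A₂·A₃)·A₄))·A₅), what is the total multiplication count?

(A₂·A₃): 20×16 by 16×13 → 20×13, cost 20·16·13 = 4160
((A₂·A₃)·A₄): 20×13 by 13×3 → 20×3, cost 20·13·3 = 780; cumulative 4940
(A₁·((A₂·A₃)·A₄)): 20×20 by 20×3 → 20×3, cost 20·20·3 = 1200; cumulative 6140
((A₁·((A₂·A₃)·A₄))·A₅): 20×3 by 3×13 → 20×13, cost 20·3·13 = 780; cumulative 6920
Total: 6920 scalar multiplications.

6920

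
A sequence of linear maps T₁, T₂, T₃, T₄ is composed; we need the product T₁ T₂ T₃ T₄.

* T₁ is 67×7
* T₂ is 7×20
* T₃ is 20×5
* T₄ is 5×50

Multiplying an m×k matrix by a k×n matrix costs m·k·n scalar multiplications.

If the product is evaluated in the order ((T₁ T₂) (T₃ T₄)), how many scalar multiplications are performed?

(T₁ T₂): 67×7 by 7×20 → 67×20, cost 67·7·20 = 9380
(T₃ T₄): 20×5 by 5×50 → 20×50, cost 20·5·50 = 5000
((T₁ T₂) (T₃ T₄)): 67×20 by 20×50 → 67×50, cost 67·20·50 = 67000; cumulative 81380
Total: 81380 scalar multiplications.

81380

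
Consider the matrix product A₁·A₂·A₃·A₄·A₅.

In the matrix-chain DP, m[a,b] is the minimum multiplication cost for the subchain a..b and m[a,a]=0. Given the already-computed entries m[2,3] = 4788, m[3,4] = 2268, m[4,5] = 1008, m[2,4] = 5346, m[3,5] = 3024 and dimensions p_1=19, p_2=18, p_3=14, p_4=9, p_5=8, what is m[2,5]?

5760

m[2,5] = min over k∈[2,4] of m[2,k]+m[k+1,5]+p_{1}·p_k·p_{5}.
k=2: 0 + 3024 + 19·18·8 = 5760; k=3: 4788 + 1008 + 19·14·8 = 7924; k=4: 5346 + 0 + 19·9·8 = 6714.
Minimum: 5760 at k=2.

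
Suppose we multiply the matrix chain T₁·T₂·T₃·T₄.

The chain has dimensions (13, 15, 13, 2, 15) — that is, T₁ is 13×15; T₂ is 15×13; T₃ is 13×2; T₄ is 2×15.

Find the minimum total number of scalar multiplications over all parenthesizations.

1170

Adjacent pairs: T₁T₂ = 13·15·13 = 2535; T₂T₃ = 15·13·2 = 390; T₃T₄ = 13·2·15 = 390.
Length 3: T₁..T₃: k=1: 0+390+13·15·2=780; k=2: 2535+0+13·13·2=2873 → min 780 | T₂..T₄: k=2: 0+390+15·13·15=3315; k=3: 390+0+15·2·15=840 → min 840.
Length 4: T₁..T₄: k=1: 0+840+13·15·15=3765; k=2: 2535+390+13·13·15=5460; k=3: 780+0+13·2·15=1170 → min 1170.
Optimal order: ((T₁·(T₂·T₃))·T₄) with cost 1170.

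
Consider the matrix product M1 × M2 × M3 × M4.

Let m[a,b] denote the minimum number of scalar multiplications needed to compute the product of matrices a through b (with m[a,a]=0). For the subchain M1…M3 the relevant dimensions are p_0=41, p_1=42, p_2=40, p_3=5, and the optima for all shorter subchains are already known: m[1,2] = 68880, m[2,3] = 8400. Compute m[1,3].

m[1,3] = min over k∈[1,2] of m[1,k]+m[k+1,3]+p_{0}·p_k·p_{3}.
k=1: 0 + 8400 + 41·42·5 = 17010; k=2: 68880 + 0 + 41·40·5 = 77080.
Minimum: 17010 at k=1.

17010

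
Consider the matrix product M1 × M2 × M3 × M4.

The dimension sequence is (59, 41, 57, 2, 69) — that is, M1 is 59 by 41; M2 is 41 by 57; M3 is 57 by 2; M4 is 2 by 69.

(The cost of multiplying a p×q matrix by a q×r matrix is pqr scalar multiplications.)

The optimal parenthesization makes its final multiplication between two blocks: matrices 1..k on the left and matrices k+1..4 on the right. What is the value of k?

Adjacent pairs: M1M2 = 59·41·57 = 137883; M2M3 = 41·57·2 = 4674; M3M4 = 57·2·69 = 7866.
Length 3: M1..M3: k=1: 0+4674+59·41·2=9512; k=2: 137883+0+59·57·2=144609 → min 9512 | M2..M4: k=2: 0+7866+41·57·69=169119; k=3: 4674+0+41·2·69=10332 → min 10332.
Top-level splits: k=1: (M1..M1)·(M2..M4) → 0+10332+59·41·69 = 177243; k=2: (M1..M2)·(M3..M4) → 137883+7866+59·57·69 = 377796; k=3: (M1..M3)·(M4..M4) → 9512+0+59·2·69 = 17654.
Best split is after M3, i.e. k = 3.

3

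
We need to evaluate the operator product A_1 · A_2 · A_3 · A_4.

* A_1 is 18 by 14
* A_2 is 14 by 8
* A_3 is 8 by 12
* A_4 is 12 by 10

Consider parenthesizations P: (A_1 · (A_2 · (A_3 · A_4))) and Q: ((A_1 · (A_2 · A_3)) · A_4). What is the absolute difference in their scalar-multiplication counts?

Order P = (A_1 · (A_2 · (A_3 · A_4))): (A_3 · A_4): 8×12 by 12×10 → 8×10, cost 8·12·10 = 960; (A_2 · (A_3 · A_4)): 14×8 by 8×10 → 14×10, cost 14·8·10 = 1120; cumulative 2080; (A_1 · (A_2 · (A_3 · A_4))): 18×14 by 14×10 → 18×10, cost 18·14·10 = 2520; cumulative 4600. Total 4600.
Order Q = ((A_1 · (A_2 · A_3)) · A_4): (A_2 · A_3): 14×8 by 8×12 → 14×12, cost 14·8·12 = 1344; (A_1 · (A_2 · A_3)): 18×14 by 14×12 → 18×12, cost 18·14·12 = 3024; cumulative 4368; ((A_1 · (A_2 · A_3)) · A_4): 18×12 by 12×10 → 18×10, cost 18·12·10 = 2160; cumulative 6528. Total 6528.
Difference: |4600 − 6528| = 1928.

1928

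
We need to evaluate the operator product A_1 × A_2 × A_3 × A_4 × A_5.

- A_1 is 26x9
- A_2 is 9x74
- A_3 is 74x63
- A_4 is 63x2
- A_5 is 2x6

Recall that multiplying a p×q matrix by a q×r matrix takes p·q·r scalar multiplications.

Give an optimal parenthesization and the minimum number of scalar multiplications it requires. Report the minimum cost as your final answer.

11436

Adjacent pairs: A_1A_2 = 26·9·74 = 17316; A_2A_3 = 9·74·63 = 41958; A_3A_4 = 74·63·2 = 9324; A_4A_5 = 63·2·6 = 756.
Length 3: A_1..A_3: k=1: 0+41958+26·9·63=56700; k=2: 17316+0+26·74·63=138528 → min 56700 | A_2..A_4: k=2: 0+9324+9·74·2=10656; k=3: 41958+0+9·63·2=43092 → min 10656 | A_3..A_5: k=3: 0+756+74·63·6=28728; k=4: 9324+0+74·2·6=10212 → min 10212.
Length 4: A_1..A_4: k=1: 0+10656+26·9·2=11124; k=2: 17316+9324+26·74·2=30488; k=3: 56700+0+26·63·2=59976 → min 11124 | A_2..A_5: k=2: 0+10212+9·74·6=14208; k=3: 41958+756+9·63·6=46116; k=4: 10656+0+9·2·6=10764 → min 10764.
Length 5: A_1..A_5: k=1: 0+10764+26·9·6=12168; k=2: 17316+10212+26·74·6=39072; k=3: 56700+756+26·63·6=67284; k=4: 11124+0+26·2·6=11436 → min 11436.
Optimal parenthesization: ((A_1 × (A_2 × (A_3 × A_4))) × A_5) with cost 11436.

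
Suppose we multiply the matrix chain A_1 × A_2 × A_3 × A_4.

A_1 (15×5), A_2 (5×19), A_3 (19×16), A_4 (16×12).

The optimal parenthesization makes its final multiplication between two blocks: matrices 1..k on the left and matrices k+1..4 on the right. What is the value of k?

1

Adjacent pairs: A_1A_2 = 15·5·19 = 1425; A_2A_3 = 5·19·16 = 1520; A_3A_4 = 19·16·12 = 3648.
Length 3: A_1..A_3: k=1: 0+1520+15·5·16=2720; k=2: 1425+0+15·19·16=5985 → min 2720 | A_2..A_4: k=2: 0+3648+5·19·12=4788; k=3: 1520+0+5·16·12=2480 → min 2480.
Top-level splits: k=1: (A_1..A_1)·(A_2..A_4) → 0+2480+15·5·12 = 3380; k=2: (A_1..A_2)·(A_3..A_4) → 1425+3648+15·19·12 = 8493; k=3: (A_1..A_3)·(A_4..A_4) → 2720+0+15·16·12 = 5600.
Best split is after A_1, i.e. k = 1.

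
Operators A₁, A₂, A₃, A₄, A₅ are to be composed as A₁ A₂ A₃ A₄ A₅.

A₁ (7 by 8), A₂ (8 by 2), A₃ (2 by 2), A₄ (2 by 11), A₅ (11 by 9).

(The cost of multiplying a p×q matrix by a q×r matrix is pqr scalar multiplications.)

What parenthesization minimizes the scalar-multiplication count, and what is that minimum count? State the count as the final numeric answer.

464

Adjacent pairs: A₁A₂ = 7·8·2 = 112; A₂A₃ = 8·2·2 = 32; A₃A₄ = 2·2·11 = 44; A₄A₅ = 2·11·9 = 198.
Length 3: A₁..A₃: k=1: 0+32+7·8·2=144; k=2: 112+0+7·2·2=140 → min 140 | A₂..A₄: k=2: 0+44+8·2·11=220; k=3: 32+0+8·2·11=208 → min 208 | A₃..A₅: k=3: 0+198+2·2·9=234; k=4: 44+0+2·11·9=242 → min 234.
Length 4: A₁..A₄: k=1: 0+208+7·8·11=824; k=2: 112+44+7·2·11=310; k=3: 140+0+7·2·11=294 → min 294 | A₂..A₅: k=2: 0+234+8·2·9=378; k=3: 32+198+8·2·9=374; k=4: 208+0+8·11·9=1000 → min 374.
Length 5: A₁..A₅: k=1: 0+374+7·8·9=878; k=2: 112+234+7·2·9=472; k=3: 140+198+7·2·9=464; k=4: 294+0+7·11·9=987 → min 464.
Optimal parenthesization: (((A₁ A₂) A₃) (A₄ A₅)) with cost 464.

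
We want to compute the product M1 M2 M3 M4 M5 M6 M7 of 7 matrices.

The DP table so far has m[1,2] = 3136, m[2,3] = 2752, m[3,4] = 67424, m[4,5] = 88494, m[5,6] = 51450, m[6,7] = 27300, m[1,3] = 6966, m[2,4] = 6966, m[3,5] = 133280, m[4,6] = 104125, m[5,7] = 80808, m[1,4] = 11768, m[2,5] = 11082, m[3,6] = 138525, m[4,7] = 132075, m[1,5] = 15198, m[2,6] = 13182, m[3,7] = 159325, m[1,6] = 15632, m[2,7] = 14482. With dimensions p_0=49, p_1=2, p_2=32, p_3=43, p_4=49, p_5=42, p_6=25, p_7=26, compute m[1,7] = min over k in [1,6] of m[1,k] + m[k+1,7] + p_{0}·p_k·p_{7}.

17030

m[1,7] = min over k∈[1,6] of m[1,k]+m[k+1,7]+p_{0}·p_k·p_{7}.
k=1: 0 + 14482 + 49·2·26 = 17030; k=2: 3136 + 159325 + 49·32·26 = 203229; k=3: 6966 + 132075 + 49·43·26 = 193823; k=4: 11768 + 80808 + 49·49·26 = 155002; k=5: 15198 + 27300 + 49·42·26 = 96006; k=6: 15632 + 0 + 49·25·26 = 47482.
Minimum: 17030 at k=1.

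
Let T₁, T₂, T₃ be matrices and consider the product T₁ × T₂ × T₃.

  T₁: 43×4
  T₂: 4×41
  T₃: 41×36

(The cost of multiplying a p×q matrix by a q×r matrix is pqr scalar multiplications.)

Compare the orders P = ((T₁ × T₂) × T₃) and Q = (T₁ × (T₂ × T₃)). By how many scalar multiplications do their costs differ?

58424

Order P = ((T₁ × T₂) × T₃): (T₁ × T₂): 43×4 by 4×41 → 43×41, cost 43·4·41 = 7052; ((T₁ × T₂) × T₃): 43×41 by 41×36 → 43×36, cost 43·41·36 = 63468; cumulative 70520. Total 70520.
Order Q = (T₁ × (T₂ × T₃)): (T₂ × T₃): 4×41 by 41×36 → 4×36, cost 4·41·36 = 5904; (T₁ × (T₂ × T₃)): 43×4 by 4×36 → 43×36, cost 43·4·36 = 6192; cumulative 12096. Total 12096.
Difference: |70520 − 12096| = 58424.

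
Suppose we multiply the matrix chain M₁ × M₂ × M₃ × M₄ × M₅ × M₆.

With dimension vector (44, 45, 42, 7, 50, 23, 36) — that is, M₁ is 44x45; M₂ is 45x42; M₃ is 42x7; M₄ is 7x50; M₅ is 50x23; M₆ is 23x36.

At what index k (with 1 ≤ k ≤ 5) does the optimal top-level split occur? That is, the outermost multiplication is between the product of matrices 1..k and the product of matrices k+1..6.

3

Adjacent pairs: M₁M₂ = 44·45·42 = 83160; M₂M₃ = 45·42·7 = 13230; M₃M₄ = 42·7·50 = 14700; M₄M₅ = 7·50·23 = 8050; M₅M₆ = 50·23·36 = 41400.
Length 3: M₁..M₃: k=1: 0+13230+44·45·7=27090; k=2: 83160+0+44·42·7=96096 → min 27090 | M₂..M₄: k=2: 0+14700+45·42·50=109200; k=3: 13230+0+45·7·50=28980 → min 28980 | M₃..M₅: k=3: 0+8050+42·7·23=14812; k=4: 14700+0+42·50·23=63000 → min 14812 | M₄..M₆: k=4: 0+41400+7·50·36=54000; k=5: 8050+0+7·23·36=13846 → min 13846.
Length 4: M₁..M₄: k=1: 0+28980+44·45·50=127980; k=2: 83160+14700+44·42·50=190260; k=3: 27090+0+44·7·50=42490 → min 42490 | M₂..M₅: k=2: 0+14812+45·42·23=58282; k=3: 13230+8050+45·7·23=28525; k=4: 28980+0+45·50·23=80730 → min 28525 | M₃..M₆: k=3: 0+13846+42·7·36=24430; k=4: 14700+41400+42·50·36=131700; k=5: 14812+0+42·23·36=49588 → min 24430.
Length 5: M₁..M₅: k=1: 0+28525+44·45·23=74065; k=2: 83160+14812+44·42·23=140476; k=3: 27090+8050+44·7·23=42224; k=4: 42490+0+44·50·23=93090 → min 42224 | M₂..M₆: k=2: 0+24430+45·42·36=92470; k=3: 13230+13846+45·7·36=38416; k=4: 28980+41400+45·50·36=151380; k=5: 28525+0+45·23·36=65785 → min 38416.
Top-level splits: k=1: (M₁..M₁)·(M₂..M₆) → 0+38416+44·45·36 = 109696; k=2: (M₁..M₂)·(M₃..M₆) → 83160+24430+44·42·36 = 174118; k=3: (M₁..M₃)·(M₄..M₆) → 27090+13846+44·7·36 = 52024; k=4: (M₁..M₄)·(M₅..M₆) → 42490+41400+44·50·36 = 163090; k=5: (M₁..M₅)·(M₆..M₆) → 42224+0+44·23·36 = 78656.
Best split is after M₃, i.e. k = 3.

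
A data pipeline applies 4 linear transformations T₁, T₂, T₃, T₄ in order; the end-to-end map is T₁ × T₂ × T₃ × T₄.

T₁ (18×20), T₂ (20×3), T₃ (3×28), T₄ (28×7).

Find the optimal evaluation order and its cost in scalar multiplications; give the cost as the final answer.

Adjacent pairs: T₁T₂ = 18·20·3 = 1080; T₂T₃ = 20·3·28 = 1680; T₃T₄ = 3·28·7 = 588.
Length 3: T₁..T₃: k=1: 0+1680+18·20·28=11760; k=2: 1080+0+18·3·28=2592 → min 2592 | T₂..T₄: k=2: 0+588+20·3·7=1008; k=3: 1680+0+20·28·7=5600 → min 1008.
Length 4: T₁..T₄: k=1: 0+1008+18·20·7=3528; k=2: 1080+588+18·3·7=2046; k=3: 2592+0+18·28·7=6120 → min 2046.
Optimal parenthesization: ((T₁ × T₂) × (T₃ × T₄)) with cost 2046.

2046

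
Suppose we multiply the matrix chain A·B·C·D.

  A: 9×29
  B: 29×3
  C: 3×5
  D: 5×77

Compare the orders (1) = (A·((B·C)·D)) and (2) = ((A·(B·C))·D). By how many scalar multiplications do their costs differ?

26492

Order (1) = (A·((B·C)·D)): (B·C): 29×3 by 3×5 → 29×5, cost 29·3·5 = 435; ((B·C)·D): 29×5 by 5×77 → 29×77, cost 29·5·77 = 11165; cumulative 11600; (A·((B·C)·D)): 9×29 by 29×77 → 9×77, cost 9·29·77 = 20097; cumulative 31697. Total 31697.
Order (2) = ((A·(B·C))·D): (B·C): 29×3 by 3×5 → 29×5, cost 29·3·5 = 435; (A·(B·C)): 9×29 by 29×5 → 9×5, cost 9·29·5 = 1305; cumulative 1740; ((A·(B·C))·D): 9×5 by 5×77 → 9×77, cost 9·5·77 = 3465; cumulative 5205. Total 5205.
Difference: |31697 − 5205| = 26492.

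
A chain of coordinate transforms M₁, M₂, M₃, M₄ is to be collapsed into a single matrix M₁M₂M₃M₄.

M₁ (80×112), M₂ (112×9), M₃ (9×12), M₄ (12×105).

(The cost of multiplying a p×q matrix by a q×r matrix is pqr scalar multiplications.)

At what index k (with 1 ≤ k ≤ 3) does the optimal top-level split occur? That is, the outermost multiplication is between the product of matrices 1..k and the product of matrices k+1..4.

Adjacent pairs: M₁M₂ = 80·112·9 = 80640; M₂M₃ = 112·9·12 = 12096; M₃M₄ = 9·12·105 = 11340.
Length 3: M₁..M₃: k=1: 0+12096+80·112·12=119616; k=2: 80640+0+80·9·12=89280 → min 89280 | M₂..M₄: k=2: 0+11340+112·9·105=117180; k=3: 12096+0+112·12·105=153216 → min 117180.
Top-level splits: k=1: (M₁..M₁)·(M₂..M₄) → 0+117180+80·112·105 = 1057980; k=2: (M₁..M₂)·(M₃..M₄) → 80640+11340+80·9·105 = 167580; k=3: (M₁..M₃)·(M₄..M₄) → 89280+0+80·12·105 = 190080.
Best split is after M₂, i.e. k = 2.

2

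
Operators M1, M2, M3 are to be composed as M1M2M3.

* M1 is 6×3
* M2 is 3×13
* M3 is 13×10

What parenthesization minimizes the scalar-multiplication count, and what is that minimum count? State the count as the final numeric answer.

570

(M1(M2M3)): cost 570.
((M1M2)M3): cost 1014.
Optimal: (M1(M2M3)) with cost 570.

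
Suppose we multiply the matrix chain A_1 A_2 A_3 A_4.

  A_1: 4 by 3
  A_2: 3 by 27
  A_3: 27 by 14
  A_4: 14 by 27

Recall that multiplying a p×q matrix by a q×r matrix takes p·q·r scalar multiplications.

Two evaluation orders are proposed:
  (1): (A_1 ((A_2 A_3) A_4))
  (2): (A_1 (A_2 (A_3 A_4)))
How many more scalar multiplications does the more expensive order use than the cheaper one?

10125

Order (1) = (A_1 ((A_2 A_3) A_4)): (A_2 A_3): 3×27 by 27×14 → 3×14, cost 3·27·14 = 1134; ((A_2 A_3) A_4): 3×14 by 14×27 → 3×27, cost 3·14·27 = 1134; cumulative 2268; (A_1 ((A_2 A_3) A_4)): 4×3 by 3×27 → 4×27, cost 4·3·27 = 324; cumulative 2592. Total 2592.
Order (2) = (A_1 (A_2 (A_3 A_4))): (A_3 A_4): 27×14 by 14×27 → 27×27, cost 27·14·27 = 10206; (A_2 (A_3 A_4)): 3×27 by 27×27 → 3×27, cost 3·27·27 = 2187; cumulative 12393; (A_1 (A_2 (A_3 A_4))): 4×3 by 3×27 → 4×27, cost 4·3·27 = 324; cumulative 12717. Total 12717.
Difference: |2592 − 12717| = 10125.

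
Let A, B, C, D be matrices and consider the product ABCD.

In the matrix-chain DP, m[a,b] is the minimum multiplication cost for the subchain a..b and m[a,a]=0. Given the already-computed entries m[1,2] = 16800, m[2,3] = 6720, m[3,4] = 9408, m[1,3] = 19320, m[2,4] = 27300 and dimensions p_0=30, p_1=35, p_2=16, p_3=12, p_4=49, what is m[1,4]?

m[1,4] = min over k∈[1,3] of m[1,k]+m[k+1,4]+p_{0}·p_k·p_{4}.
k=1: 0 + 27300 + 30·35·49 = 78750; k=2: 16800 + 9408 + 30·16·49 = 49728; k=3: 19320 + 0 + 30·12·49 = 36960.
Minimum: 36960 at k=3.

36960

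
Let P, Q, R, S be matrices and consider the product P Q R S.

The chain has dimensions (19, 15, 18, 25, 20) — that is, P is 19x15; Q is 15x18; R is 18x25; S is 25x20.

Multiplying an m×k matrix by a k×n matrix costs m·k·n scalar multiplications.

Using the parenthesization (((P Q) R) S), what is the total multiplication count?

(P Q): 19×15 by 15×18 → 19×18, cost 19·15·18 = 5130
((P Q) R): 19×18 by 18×25 → 19×25, cost 19·18·25 = 8550; cumulative 13680
(((P Q) R) S): 19×25 by 25×20 → 19×20, cost 19·25·20 = 9500; cumulative 23180
Total: 23180 scalar multiplications.

23180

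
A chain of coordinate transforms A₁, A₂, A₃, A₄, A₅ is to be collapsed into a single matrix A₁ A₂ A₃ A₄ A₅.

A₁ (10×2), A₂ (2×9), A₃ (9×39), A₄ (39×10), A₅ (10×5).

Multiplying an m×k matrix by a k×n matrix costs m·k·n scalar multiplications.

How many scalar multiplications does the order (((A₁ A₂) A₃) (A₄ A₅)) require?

(A₁ A₂): 10×2 by 2×9 → 10×9, cost 10·2·9 = 180
((A₁ A₂) A₃): 10×9 by 9×39 → 10×39, cost 10·9·39 = 3510; cumulative 3690
(A₄ A₅): 39×10 by 10×5 → 39×5, cost 39·10·5 = 1950
(((A₁ A₂) A₃) (A₄ A₅)): 10×39 by 39×5 → 10×5, cost 10·39·5 = 1950; cumulative 7590
Total: 7590 scalar multiplications.

7590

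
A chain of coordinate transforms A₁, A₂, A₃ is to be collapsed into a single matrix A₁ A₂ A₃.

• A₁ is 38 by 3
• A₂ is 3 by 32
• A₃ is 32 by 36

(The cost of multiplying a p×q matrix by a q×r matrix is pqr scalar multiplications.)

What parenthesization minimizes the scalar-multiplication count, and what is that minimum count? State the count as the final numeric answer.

(A₁ (A₂ A₃)): cost 7560.
((A₁ A₂) A₃): cost 47424.
Optimal: (A₁ (A₂ A₃)) with cost 7560.

7560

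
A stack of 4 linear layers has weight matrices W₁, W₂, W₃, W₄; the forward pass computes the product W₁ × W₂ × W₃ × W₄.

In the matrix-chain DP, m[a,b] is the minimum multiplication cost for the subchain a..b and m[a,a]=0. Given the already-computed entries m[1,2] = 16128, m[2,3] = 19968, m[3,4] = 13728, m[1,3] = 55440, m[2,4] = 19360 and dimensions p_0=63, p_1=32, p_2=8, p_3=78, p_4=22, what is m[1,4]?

m[1,4] = min over k∈[1,3] of m[1,k]+m[k+1,4]+p_{0}·p_k·p_{4}.
k=1: 0 + 19360 + 63·32·22 = 63712; k=2: 16128 + 13728 + 63·8·22 = 40944; k=3: 55440 + 0 + 63·78·22 = 163548.
Minimum: 40944 at k=2.

40944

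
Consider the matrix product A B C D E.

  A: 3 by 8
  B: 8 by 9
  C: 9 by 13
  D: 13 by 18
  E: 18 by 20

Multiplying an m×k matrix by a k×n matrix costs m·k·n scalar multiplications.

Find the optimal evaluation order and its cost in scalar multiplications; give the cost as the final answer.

2349

Adjacent pairs: AB = 3·8·9 = 216; BC = 8·9·13 = 936; CD = 9·13·18 = 2106; DE = 13·18·20 = 4680.
Length 3: A..C: k=1: 0+936+3·8·13=1248; k=2: 216+0+3·9·13=567 → min 567 | B..D: k=2: 0+2106+8·9·18=3402; k=3: 936+0+8·13·18=2808 → min 2808 | C..E: k=3: 0+4680+9·13·20=7020; k=4: 2106+0+9·18·20=5346 → min 5346.
Length 4: A..D: k=1: 0+2808+3·8·18=3240; k=2: 216+2106+3·9·18=2808; k=3: 567+0+3·13·18=1269 → min 1269 | B..E: k=2: 0+5346+8·9·20=6786; k=3: 936+4680+8·13·20=7696; k=4: 2808+0+8·18·20=5688 → min 5688.
Length 5: A..E: k=1: 0+5688+3·8·20=6168; k=2: 216+5346+3·9·20=6102; k=3: 567+4680+3·13·20=6027; k=4: 1269+0+3·18·20=2349 → min 2349.
Optimal parenthesization: ((((A B) C) D) E) with cost 2349.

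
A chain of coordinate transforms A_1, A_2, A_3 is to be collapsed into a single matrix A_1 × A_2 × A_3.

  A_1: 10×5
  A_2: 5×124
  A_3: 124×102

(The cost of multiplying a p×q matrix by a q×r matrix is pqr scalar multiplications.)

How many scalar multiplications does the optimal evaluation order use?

Order (A_1 × (A_2 × A_3)): (A_2 × A_3): 5×124 by 124×102 → 5×102, cost 5·124·102 = 63240; (A_1 × (A_2 × A_3)): 10×5 by 5×102 → 10×102, cost 10·5·102 = 5100; cumulative 68340. Total 68340.
Order ((A_1 × A_2) × A_3): (A_1 × A_2): 10×5 by 5×124 → 10×124, cost 10·5·124 = 6200; ((A_1 × A_2) × A_3): 10×124 by 124×102 → 10×102, cost 10·124·102 = 126480; cumulative 132680. Total 132680.
Minimum: 68340.

68340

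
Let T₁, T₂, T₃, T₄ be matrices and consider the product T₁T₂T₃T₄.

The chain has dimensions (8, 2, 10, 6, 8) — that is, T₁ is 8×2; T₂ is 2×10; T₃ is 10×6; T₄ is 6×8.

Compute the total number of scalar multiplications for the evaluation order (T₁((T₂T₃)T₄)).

344

(T₂T₃): 2×10 by 10×6 → 2×6, cost 2·10·6 = 120
((T₂T₃)T₄): 2×6 by 6×8 → 2×8, cost 2·6·8 = 96; cumulative 216
(T₁((T₂T₃)T₄)): 8×2 by 2×8 → 8×8, cost 8·2·8 = 128; cumulative 344
Total: 344 scalar multiplications.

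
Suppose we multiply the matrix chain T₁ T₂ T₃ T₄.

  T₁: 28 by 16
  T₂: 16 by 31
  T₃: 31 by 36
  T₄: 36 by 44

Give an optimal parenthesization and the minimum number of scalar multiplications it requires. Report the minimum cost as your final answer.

62912

Adjacent pairs: T₁T₂ = 28·16·31 = 13888; T₂T₃ = 16·31·36 = 17856; T₃T₄ = 31·36·44 = 49104.
Length 3: T₁..T₃: k=1: 0+17856+28·16·36=33984; k=2: 13888+0+28·31·36=45136 → min 33984 | T₂..T₄: k=2: 0+49104+16·31·44=70928; k=3: 17856+0+16·36·44=43200 → min 43200.
Length 4: T₁..T₄: k=1: 0+43200+28·16·44=62912; k=2: 13888+49104+28·31·44=101184; k=3: 33984+0+28·36·44=78336 → min 62912.
Optimal parenthesization: (T₁ ((T₂ T₃) T₄)) with cost 62912.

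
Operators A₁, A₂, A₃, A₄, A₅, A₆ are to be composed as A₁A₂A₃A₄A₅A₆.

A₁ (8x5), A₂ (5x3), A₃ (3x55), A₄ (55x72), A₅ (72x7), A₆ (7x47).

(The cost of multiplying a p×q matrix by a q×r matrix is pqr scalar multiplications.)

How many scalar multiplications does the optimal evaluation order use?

15627

Adjacent pairs: A₁A₂ = 8·5·3 = 120; A₂A₃ = 5·3·55 = 825; A₃A₄ = 3·55·72 = 11880; A₄A₅ = 55·72·7 = 27720; A₅A₆ = 72·7·47 = 23688.
Length 3: A₁..A₃: k=1: 0+825+8·5·55=3025; k=2: 120+0+8·3·55=1440 → min 1440 | A₂..A₄: k=2: 0+11880+5·3·72=12960; k=3: 825+0+5·55·72=20625 → min 12960 | A₃..A₅: k=3: 0+27720+3·55·7=28875; k=4: 11880+0+3·72·7=13392 → min 13392 | A₄..A₆: k=4: 0+23688+55·72·47=209808; k=5: 27720+0+55·7·47=45815 → min 45815.
Length 4: A₁..A₄: k=1: 0+12960+8·5·72=15840; k=2: 120+11880+8·3·72=13728; k=3: 1440+0+8·55·72=33120 → min 13728 | A₂..A₅: k=2: 0+13392+5·3·7=13497; k=3: 825+27720+5·55·7=30470; k=4: 12960+0+5·72·7=15480 → min 13497 | A₃..A₆: k=3: 0+45815+3·55·47=53570; k=4: 11880+23688+3·72·47=45720; k=5: 13392+0+3·7·47=14379 → min 14379.
Length 5: A₁..A₅: k=1: 0+13497+8·5·7=13777; k=2: 120+13392+8·3·7=13680; k=3: 1440+27720+8·55·7=32240; k=4: 13728+0+8·72·7=17760 → min 13680 | A₂..A₆: k=2: 0+14379+5·3·47=15084; k=3: 825+45815+5·55·47=59565; k=4: 12960+23688+5·72·47=53568; k=5: 13497+0+5·7·47=15142 → min 15084.
Length 6: A₁..A₆: k=1: 0+15084+8·5·47=16964; k=2: 120+14379+8·3·47=15627; k=3: 1440+45815+8·55·47=67935; k=4: 13728+23688+8·72·47=64488; k=5: 13680+0+8·7·47=16312 → min 15627.
Optimal order: ((A₁A₂)(((A₃A₄)A₅)A₆)) with cost 15627.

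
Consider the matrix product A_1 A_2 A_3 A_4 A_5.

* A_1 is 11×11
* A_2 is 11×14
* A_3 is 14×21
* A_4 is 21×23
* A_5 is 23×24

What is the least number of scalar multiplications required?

Adjacent pairs: A_1A_2 = 11·11·14 = 1694; A_2A_3 = 11·14·21 = 3234; A_3A_4 = 14·21·23 = 6762; A_4A_5 = 21·23·24 = 11592.
Length 3: A_1..A_3: k=1: 0+3234+11·11·21=5775; k=2: 1694+0+11·14·21=4928 → min 4928 | A_2..A_4: k=2: 0+6762+11·14·23=10304; k=3: 3234+0+11·21·23=8547 → min 8547 | A_3..A_5: k=3: 0+11592+14·21·24=18648; k=4: 6762+0+14·23·24=14490 → min 14490.
Length 4: A_1..A_4: k=1: 0+8547+11·11·23=11330; k=2: 1694+6762+11·14·23=11998; k=3: 4928+0+11·21·23=10241 → min 10241 | A_2..A_5: k=2: 0+14490+11·14·24=18186; k=3: 3234+11592+11·21·24=20370; k=4: 8547+0+11·23·24=14619 → min 14619.
Length 5: A_1..A_5: k=1: 0+14619+11·11·24=17523; k=2: 1694+14490+11·14·24=19880; k=3: 4928+11592+11·21·24=22064; k=4: 10241+0+11·23·24=16313 → min 16313.
Optimal order: ((((A_1 A_2) A_3) A_4) A_5) with cost 16313.

16313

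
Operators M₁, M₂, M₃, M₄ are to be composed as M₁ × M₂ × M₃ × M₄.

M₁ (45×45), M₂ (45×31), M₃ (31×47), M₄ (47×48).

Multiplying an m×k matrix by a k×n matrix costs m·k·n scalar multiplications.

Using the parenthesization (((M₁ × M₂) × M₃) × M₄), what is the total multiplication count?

229860

(M₁ × M₂): 45×45 by 45×31 → 45×31, cost 45·45·31 = 62775
((M₁ × M₂) × M₃): 45×31 by 31×47 → 45×47, cost 45·31·47 = 65565; cumulative 128340
(((M₁ × M₂) × M₃) × M₄): 45×47 by 47×48 → 45×48, cost 45·47·48 = 101520; cumulative 229860
Total: 229860 scalar multiplications.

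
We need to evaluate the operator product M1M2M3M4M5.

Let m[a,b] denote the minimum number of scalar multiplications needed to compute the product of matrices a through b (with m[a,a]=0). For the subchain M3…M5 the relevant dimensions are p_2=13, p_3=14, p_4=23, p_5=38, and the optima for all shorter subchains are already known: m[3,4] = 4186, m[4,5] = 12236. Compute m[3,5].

m[3,5] = min over k∈[3,4] of m[3,k]+m[k+1,5]+p_{2}·p_k·p_{5}.
k=3: 0 + 12236 + 13·14·38 = 19152; k=4: 4186 + 0 + 13·23·38 = 15548.
Minimum: 15548 at k=4.

15548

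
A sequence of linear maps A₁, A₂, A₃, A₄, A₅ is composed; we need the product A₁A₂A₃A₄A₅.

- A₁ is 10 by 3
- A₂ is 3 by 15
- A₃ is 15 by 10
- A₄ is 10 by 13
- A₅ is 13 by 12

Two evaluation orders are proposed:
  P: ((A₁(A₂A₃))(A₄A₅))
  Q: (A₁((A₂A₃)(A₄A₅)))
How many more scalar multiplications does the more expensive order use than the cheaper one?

Order P = ((A₁(A₂A₃))(A₄A₅)): (A₂A₃): 3×15 by 15×10 → 3×10, cost 3·15·10 = 450; (A₁(A₂A₃)): 10×3 by 3×10 → 10×10, cost 10·3·10 = 300; cumulative 750; (A₄A₅): 10×13 by 13×12 → 10×12, cost 10·13·12 = 1560; ((A₁(A₂A₃))(A₄A₅)): 10×10 by 10×12 → 10×12, cost 10·10·12 = 1200; cumulative 3510. Total 3510.
Order Q = (A₁((A₂A₃)(A₄A₅))): (A₂A₃): 3×15 by 15×10 → 3×10, cost 3·15·10 = 450; (A₄A₅): 10×13 by 13×12 → 10×12, cost 10·13·12 = 1560; ((A₂A₃)(A₄A₅)): 3×10 by 10×12 → 3×12, cost 3·10·12 = 360; cumulative 2370; (A₁((A₂A₃)(A₄A₅))): 10×3 by 3×12 → 10×12, cost 10·3·12 = 360; cumulative 2730. Total 2730.
Difference: |3510 − 2730| = 780.

780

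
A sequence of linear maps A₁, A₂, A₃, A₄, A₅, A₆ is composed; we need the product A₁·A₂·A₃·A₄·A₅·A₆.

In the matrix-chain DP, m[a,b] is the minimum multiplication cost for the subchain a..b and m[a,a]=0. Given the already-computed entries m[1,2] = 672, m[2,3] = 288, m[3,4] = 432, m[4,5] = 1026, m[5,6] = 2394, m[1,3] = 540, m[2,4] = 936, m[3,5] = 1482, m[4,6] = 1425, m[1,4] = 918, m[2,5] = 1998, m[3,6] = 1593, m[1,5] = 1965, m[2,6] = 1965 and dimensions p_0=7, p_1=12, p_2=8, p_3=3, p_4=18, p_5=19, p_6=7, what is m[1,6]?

m[1,6] = min over k∈[1,5] of m[1,k]+m[k+1,6]+p_{0}·p_k·p_{6}.
k=1: 0 + 1965 + 7·12·7 = 2553; k=2: 672 + 1593 + 7·8·7 = 2657; k=3: 540 + 1425 + 7·3·7 = 2112; k=4: 918 + 2394 + 7·18·7 = 4194; k=5: 1965 + 0 + 7·19·7 = 2896.
Minimum: 2112 at k=3.

2112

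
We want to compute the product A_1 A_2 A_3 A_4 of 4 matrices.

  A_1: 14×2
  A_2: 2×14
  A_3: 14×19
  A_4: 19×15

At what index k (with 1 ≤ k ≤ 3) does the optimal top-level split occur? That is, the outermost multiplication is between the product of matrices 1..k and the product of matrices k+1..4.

1

Adjacent pairs: A_1A_2 = 14·2·14 = 392; A_2A_3 = 2·14·19 = 532; A_3A_4 = 14·19·15 = 3990.
Length 3: A_1..A_3: k=1: 0+532+14·2·19=1064; k=2: 392+0+14·14·19=4116 → min 1064 | A_2..A_4: k=2: 0+3990+2·14·15=4410; k=3: 532+0+2·19·15=1102 → min 1102.
Top-level splits: k=1: (A_1..A_1)·(A_2..A_4) → 0+1102+14·2·15 = 1522; k=2: (A_1..A_2)·(A_3..A_4) → 392+3990+14·14·15 = 7322; k=3: (A_1..A_3)·(A_4..A_4) → 1064+0+14·19·15 = 5054.
Best split is after A_1, i.e. k = 1.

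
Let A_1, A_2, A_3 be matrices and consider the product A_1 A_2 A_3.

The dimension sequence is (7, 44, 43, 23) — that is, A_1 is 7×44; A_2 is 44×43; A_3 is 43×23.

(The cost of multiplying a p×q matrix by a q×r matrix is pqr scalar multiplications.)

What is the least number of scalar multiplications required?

Order (A_1 (A_2 A_3)): (A_2 A_3): 44×43 by 43×23 → 44×23, cost 44·43·23 = 43516; (A_1 (A_2 A_3)): 7×44 by 44×23 → 7×23, cost 7·44·23 = 7084; cumulative 50600. Total 50600.
Order ((A_1 A_2) A_3): (A_1 A_2): 7×44 by 44×43 → 7×43, cost 7·44·43 = 13244; ((A_1 A_2) A_3): 7×43 by 43×23 → 7×23, cost 7·43·23 = 6923; cumulative 20167. Total 20167.
Minimum: 20167.

20167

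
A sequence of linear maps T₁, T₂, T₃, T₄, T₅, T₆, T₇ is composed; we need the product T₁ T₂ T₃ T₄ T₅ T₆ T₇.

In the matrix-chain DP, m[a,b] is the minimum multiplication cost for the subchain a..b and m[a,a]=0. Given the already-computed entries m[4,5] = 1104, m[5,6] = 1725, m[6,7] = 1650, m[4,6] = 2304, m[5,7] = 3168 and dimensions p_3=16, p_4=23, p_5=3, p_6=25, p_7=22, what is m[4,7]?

m[4,7] = min over k∈[4,6] of m[4,k]+m[k+1,7]+p_{3}·p_k·p_{7}.
k=4: 0 + 3168 + 16·23·22 = 11264; k=5: 1104 + 1650 + 16·3·22 = 3810; k=6: 2304 + 0 + 16·25·22 = 11104.
Minimum: 3810 at k=5.

3810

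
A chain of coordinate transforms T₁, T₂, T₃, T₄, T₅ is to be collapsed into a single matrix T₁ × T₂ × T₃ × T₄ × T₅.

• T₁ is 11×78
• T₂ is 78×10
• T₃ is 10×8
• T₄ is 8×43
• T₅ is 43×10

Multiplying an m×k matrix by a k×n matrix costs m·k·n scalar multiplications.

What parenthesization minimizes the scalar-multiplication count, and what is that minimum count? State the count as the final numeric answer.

Adjacent pairs: T₁T₂ = 11·78·10 = 8580; T₂T₃ = 78·10·8 = 6240; T₃T₄ = 10·8·43 = 3440; T₄T₅ = 8·43·10 = 3440.
Length 3: T₁..T₃: k=1: 0+6240+11·78·8=13104; k=2: 8580+0+11·10·8=9460 → min 9460 | T₂..T₄: k=2: 0+3440+78·10·43=36980; k=3: 6240+0+78·8·43=33072 → min 33072 | T₃..T₅: k=3: 0+3440+10·8·10=4240; k=4: 3440+0+10·43·10=7740 → min 4240.
Length 4: T₁..T₄: k=1: 0+33072+11·78·43=69966; k=2: 8580+3440+11·10·43=16750; k=3: 9460+0+11·8·43=13244 → min 13244 | T₂..T₅: k=2: 0+4240+78·10·10=12040; k=3: 6240+3440+78·8·10=15920; k=4: 33072+0+78·43·10=66612 → min 12040.
Length 5: T₁..T₅: k=1: 0+12040+11·78·10=20620; k=2: 8580+4240+11·10·10=13920; k=3: 9460+3440+11·8·10=13780; k=4: 13244+0+11·43·10=17974 → min 13780.
Optimal parenthesization: (((T₁ × T₂) × T₃) × (T₄ × T₅)) with cost 13780.

13780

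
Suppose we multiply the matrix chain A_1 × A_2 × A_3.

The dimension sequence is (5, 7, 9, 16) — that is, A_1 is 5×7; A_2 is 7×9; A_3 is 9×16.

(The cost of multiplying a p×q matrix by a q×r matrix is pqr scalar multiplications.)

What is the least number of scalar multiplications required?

Order (A_1 × (A_2 × A_3)): (A_2 × A_3): 7×9 by 9×16 → 7×16, cost 7·9·16 = 1008; (A_1 × (A_2 × A_3)): 5×7 by 7×16 → 5×16, cost 5·7·16 = 560; cumulative 1568. Total 1568.
Order ((A_1 × A_2) × A_3): (A_1 × A_2): 5×7 by 7×9 → 5×9, cost 5·7·9 = 315; ((A_1 × A_2) × A_3): 5×9 by 9×16 → 5×16, cost 5·9·16 = 720; cumulative 1035. Total 1035.
Minimum: 1035.

1035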